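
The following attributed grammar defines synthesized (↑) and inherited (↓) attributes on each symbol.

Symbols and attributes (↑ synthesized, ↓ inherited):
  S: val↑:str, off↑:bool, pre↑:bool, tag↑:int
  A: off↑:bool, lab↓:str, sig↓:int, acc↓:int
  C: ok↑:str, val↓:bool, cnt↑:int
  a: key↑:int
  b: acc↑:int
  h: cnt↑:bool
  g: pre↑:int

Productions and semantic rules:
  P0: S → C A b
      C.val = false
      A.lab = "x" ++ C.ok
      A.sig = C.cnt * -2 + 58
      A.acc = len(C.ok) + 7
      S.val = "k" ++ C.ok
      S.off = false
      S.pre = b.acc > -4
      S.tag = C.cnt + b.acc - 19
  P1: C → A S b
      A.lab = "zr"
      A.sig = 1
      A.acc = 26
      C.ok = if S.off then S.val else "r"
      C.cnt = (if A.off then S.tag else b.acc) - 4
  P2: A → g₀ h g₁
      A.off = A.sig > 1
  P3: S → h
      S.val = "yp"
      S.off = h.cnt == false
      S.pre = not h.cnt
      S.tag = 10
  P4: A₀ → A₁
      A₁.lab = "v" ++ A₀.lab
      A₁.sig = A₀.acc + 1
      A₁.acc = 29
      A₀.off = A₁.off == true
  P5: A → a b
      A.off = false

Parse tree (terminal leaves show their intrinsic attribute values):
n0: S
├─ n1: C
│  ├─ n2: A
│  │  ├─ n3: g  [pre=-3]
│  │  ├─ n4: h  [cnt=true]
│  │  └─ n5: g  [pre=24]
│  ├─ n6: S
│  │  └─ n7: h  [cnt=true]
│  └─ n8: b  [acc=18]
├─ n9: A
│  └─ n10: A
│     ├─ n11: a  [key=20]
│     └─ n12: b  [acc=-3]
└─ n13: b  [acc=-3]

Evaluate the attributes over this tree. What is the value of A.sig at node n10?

1. n1.val = false  [false]
2. n2.lab = "zr"  ["zr"]
3. n2.sig = 1  [1]
4. n2.acc = 26  [26]
5. n3.pre = -3  [terminal]
6. n4.cnt = true  [terminal]
7. n5.pre = 24  [terminal]
8. n2.off = false  [A.sig > 1]
9. n7.cnt = true  [terminal]
10. n6.val = "yp"  ["yp"]
11. n6.off = false  [h.cnt == false]
12. n6.pre = false  [not h.cnt]
13. n6.tag = 10  [10]
14. n8.acc = 18  [terminal]
15. n1.ok = "r"  [if S.off then S.val else "r"]
16. n1.cnt = 14  [(if A.off then S.tag else b.acc) - 4]
17. n9.lab = "xr"  ["x" ++ C.ok]
18. n9.sig = 30  [C.cnt * -2 + 58]
19. n9.acc = 8  [len(C.ok) + 7]
20. n10.lab = "vxr"  ["v" ++ A₀.lab]
21. n10.sig = 9  [A₀.acc + 1]
22. n10.acc = 29  [29]
23. n11.key = 20  [terminal]
24. n12.acc = -3  [terminal]
25. n10.off = false  [false]
26. n9.off = false  [A₁.off == true]
27. n13.acc = -3  [terminal]
28. n0.val = "kr"  ["k" ++ C.ok]
29. n0.off = false  [false]
30. n0.pre = true  [b.acc > -4]
31. n0.tag = -8  [C.cnt + b.acc - 19]

9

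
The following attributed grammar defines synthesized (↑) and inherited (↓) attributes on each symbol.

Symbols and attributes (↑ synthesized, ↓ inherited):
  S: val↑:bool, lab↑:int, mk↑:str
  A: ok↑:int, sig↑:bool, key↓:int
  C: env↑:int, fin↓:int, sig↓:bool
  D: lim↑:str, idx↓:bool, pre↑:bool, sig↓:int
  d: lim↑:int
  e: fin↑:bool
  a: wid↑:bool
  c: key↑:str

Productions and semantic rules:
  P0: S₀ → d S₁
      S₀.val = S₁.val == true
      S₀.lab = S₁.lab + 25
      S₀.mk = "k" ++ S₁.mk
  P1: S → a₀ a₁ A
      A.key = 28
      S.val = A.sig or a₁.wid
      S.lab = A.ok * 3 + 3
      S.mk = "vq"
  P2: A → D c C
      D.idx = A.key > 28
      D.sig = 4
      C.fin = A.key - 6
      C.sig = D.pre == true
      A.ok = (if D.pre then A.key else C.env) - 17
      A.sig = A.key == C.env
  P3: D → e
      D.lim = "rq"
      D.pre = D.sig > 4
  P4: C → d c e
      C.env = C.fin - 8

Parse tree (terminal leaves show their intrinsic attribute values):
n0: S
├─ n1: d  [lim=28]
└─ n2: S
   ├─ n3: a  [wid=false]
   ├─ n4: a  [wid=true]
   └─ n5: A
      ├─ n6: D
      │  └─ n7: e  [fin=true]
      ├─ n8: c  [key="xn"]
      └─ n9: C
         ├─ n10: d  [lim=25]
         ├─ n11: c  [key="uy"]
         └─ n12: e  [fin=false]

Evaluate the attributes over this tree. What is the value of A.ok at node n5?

-3

1. n1.lim = 28  [terminal]
2. n3.wid = false  [terminal]
3. n4.wid = true  [terminal]
4. n5.key = 28  [28]
5. n6.idx = false  [A.key > 28]
6. n6.sig = 4  [4]
7. n7.fin = true  [terminal]
8. n6.lim = "rq"  ["rq"]
9. n6.pre = false  [D.sig > 4]
10. n8.key = "xn"  [terminal]
11. n9.fin = 22  [A.key - 6]
12. n9.sig = false  [D.pre == true]
13. n10.lim = 25  [terminal]
14. n11.key = "uy"  [terminal]
15. n12.fin = false  [terminal]
16. n9.env = 14  [C.fin - 8]
17. n5.ok = -3  [(if D.pre then A.key else C.env) - 17]
18. n5.sig = false  [A.key == C.env]
19. n2.val = true  [A.sig or a₁.wid]
20. n2.lab = -6  [A.ok * 3 + 3]
21. n2.mk = "vq"  ["vq"]
22. n0.val = true  [S₁.val == true]
23. n0.lab = 19  [S₁.lab + 25]
24. n0.mk = "kvq"  ["k" ++ S₁.mk]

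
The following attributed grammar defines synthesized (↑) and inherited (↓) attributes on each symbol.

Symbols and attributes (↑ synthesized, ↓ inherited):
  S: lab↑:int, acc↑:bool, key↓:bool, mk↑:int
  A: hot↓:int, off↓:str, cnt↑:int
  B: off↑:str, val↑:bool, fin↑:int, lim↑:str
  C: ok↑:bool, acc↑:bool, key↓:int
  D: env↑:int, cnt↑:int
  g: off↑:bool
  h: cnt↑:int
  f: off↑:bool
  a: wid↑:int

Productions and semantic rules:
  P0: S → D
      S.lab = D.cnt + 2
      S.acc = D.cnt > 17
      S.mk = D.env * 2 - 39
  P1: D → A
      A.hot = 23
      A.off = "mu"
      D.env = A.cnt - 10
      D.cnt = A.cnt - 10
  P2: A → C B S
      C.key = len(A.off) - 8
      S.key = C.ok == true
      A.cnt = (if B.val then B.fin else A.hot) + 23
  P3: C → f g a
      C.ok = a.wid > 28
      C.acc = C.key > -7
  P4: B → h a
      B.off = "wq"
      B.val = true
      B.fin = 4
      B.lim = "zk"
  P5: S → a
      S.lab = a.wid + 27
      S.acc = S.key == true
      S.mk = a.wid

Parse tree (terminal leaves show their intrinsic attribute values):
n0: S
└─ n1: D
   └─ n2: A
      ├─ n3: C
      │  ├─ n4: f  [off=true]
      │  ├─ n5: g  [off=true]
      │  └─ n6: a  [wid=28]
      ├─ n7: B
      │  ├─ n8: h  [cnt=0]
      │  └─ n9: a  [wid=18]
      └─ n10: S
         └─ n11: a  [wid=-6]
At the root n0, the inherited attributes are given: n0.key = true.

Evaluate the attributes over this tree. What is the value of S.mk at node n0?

1. n0.key = true  [given at root]
2. n2.hot = 23  [23]
3. n2.off = "mu"  ["mu"]
4. n3.key = -6  [len(A.off) - 8]
5. n4.off = true  [terminal]
6. n5.off = true  [terminal]
7. n6.wid = 28  [terminal]
8. n3.ok = false  [a.wid > 28]
9. n3.acc = true  [C.key > -7]
10. n8.cnt = 0  [terminal]
11. n9.wid = 18  [terminal]
12. n7.off = "wq"  ["wq"]
13. n7.val = true  [true]
14. n7.fin = 4  [4]
15. n7.lim = "zk"  ["zk"]
16. n10.key = false  [C.ok == true]
17. n11.wid = -6  [terminal]
18. n10.lab = 21  [a.wid + 27]
19. n10.acc = false  [S.key == true]
20. n10.mk = -6  [a.wid]
21. n2.cnt = 27  [(if B.val then B.fin else A.hot) + 23]
22. n1.env = 17  [A.cnt - 10]
23. n1.cnt = 17  [A.cnt - 10]
24. n0.lab = 19  [D.cnt + 2]
25. n0.acc = false  [D.cnt > 17]
26. n0.mk = -5  [D.env * 2 - 39]

-5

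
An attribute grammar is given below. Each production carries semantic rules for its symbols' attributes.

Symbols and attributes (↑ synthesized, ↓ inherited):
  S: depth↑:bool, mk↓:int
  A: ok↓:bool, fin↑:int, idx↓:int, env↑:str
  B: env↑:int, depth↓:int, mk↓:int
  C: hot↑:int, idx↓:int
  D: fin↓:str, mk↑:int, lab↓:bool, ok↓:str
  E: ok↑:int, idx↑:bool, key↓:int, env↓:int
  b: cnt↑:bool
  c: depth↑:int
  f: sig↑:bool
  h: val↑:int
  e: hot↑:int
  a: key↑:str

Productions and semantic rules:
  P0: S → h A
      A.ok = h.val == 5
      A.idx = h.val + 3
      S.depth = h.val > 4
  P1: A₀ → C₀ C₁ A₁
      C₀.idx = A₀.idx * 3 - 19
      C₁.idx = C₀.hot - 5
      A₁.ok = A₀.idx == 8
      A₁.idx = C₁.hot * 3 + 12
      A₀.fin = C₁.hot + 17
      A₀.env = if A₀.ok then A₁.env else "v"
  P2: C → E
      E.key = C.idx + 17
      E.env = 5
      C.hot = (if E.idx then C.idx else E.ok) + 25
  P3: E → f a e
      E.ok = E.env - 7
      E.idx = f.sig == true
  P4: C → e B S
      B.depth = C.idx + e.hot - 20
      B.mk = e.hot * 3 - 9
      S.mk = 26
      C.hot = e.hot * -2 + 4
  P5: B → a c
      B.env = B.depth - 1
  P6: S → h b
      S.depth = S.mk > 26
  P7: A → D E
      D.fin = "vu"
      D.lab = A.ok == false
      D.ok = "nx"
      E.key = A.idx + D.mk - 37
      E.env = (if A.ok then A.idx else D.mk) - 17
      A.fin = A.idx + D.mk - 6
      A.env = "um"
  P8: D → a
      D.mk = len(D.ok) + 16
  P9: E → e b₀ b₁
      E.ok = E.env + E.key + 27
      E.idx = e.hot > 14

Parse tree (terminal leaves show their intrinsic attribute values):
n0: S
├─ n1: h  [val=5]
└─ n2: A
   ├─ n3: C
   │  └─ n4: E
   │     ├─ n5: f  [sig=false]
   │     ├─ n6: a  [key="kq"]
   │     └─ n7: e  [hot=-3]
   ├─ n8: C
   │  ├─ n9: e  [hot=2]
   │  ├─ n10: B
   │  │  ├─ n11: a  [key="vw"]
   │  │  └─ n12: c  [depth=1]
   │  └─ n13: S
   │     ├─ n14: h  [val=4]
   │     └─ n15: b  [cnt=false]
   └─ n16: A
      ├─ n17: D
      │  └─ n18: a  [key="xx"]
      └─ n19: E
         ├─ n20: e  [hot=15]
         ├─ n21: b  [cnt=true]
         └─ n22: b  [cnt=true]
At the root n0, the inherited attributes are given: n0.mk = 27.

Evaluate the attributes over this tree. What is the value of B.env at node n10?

1. n0.mk = 27  [given at root]
2. n1.val = 5  [terminal]
3. n2.ok = true  [h.val == 5]
4. n2.idx = 8  [h.val + 3]
5. n3.idx = 5  [A₀.idx * 3 - 19]
6. n4.key = 22  [C.idx + 17]
7. n4.env = 5  [5]
8. n5.sig = false  [terminal]
9. n6.key = "kq"  [terminal]
10. n7.hot = -3  [terminal]
11. n4.ok = -2  [E.env - 7]
12. n4.idx = false  [f.sig == true]
13. n3.hot = 23  [(if E.idx then C.idx else E.ok) + 25]
14. n8.idx = 18  [C₀.hot - 5]
15. n9.hot = 2  [terminal]
16. n10.depth = 0  [C.idx + e.hot - 20]
17. n10.mk = -3  [e.hot * 3 - 9]
18. n11.key = "vw"  [terminal]
19. n12.depth = 1  [terminal]
20. n10.env = -1  [B.depth - 1]
21. n13.mk = 26  [26]
22. n14.val = 4  [terminal]
23. n15.cnt = false  [terminal]
24. n13.depth = false  [S.mk > 26]
25. n8.hot = 0  [e.hot * -2 + 4]
26. n16.ok = true  [A₀.idx == 8]
27. n16.idx = 12  [C₁.hot * 3 + 12]
28. n17.fin = "vu"  ["vu"]
29. n17.lab = false  [A.ok == false]
30. n17.ok = "nx"  ["nx"]
31. n18.key = "xx"  [terminal]
32. n17.mk = 18  [len(D.ok) + 16]
33. n19.key = -7  [A.idx + D.mk - 37]
34. n19.env = -5  [(if A.ok then A.idx else D.mk) - 17]
35. n20.hot = 15  [terminal]
36. n21.cnt = true  [terminal]
37. n22.cnt = true  [terminal]
38. n19.ok = 15  [E.env + E.key + 27]
39. n19.idx = true  [e.hot > 14]
40. n16.fin = 24  [A.idx + D.mk - 6]
41. n16.env = "um"  ["um"]
42. n2.fin = 17  [C₁.hot + 17]
43. n2.env = "um"  [if A₀.ok then A₁.env else "v"]
44. n0.depth = true  [h.val > 4]

-1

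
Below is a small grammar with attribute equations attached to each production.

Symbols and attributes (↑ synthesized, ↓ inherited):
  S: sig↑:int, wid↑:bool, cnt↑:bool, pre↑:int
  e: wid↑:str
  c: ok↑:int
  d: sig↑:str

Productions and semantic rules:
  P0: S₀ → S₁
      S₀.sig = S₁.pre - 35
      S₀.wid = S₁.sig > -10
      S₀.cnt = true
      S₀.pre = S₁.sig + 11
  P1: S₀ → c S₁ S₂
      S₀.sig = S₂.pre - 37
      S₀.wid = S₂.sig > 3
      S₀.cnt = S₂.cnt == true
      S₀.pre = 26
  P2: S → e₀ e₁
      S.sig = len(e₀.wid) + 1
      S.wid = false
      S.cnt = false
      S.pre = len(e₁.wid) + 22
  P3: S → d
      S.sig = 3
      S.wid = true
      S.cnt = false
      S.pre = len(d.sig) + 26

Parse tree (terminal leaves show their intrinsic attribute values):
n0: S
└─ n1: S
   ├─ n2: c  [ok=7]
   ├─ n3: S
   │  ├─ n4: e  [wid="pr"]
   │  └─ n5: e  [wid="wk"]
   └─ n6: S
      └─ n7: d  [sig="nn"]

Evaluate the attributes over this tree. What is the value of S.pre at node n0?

2

1. n2.ok = 7  [terminal]
2. n4.wid = "pr"  [terminal]
3. n5.wid = "wk"  [terminal]
4. n3.sig = 3  [len(e₀.wid) + 1]
5. n3.wid = false  [false]
6. n3.cnt = false  [false]
7. n3.pre = 24  [len(e₁.wid) + 22]
8. n7.sig = "nn"  [terminal]
9. n6.sig = 3  [3]
10. n6.wid = true  [true]
11. n6.cnt = false  [false]
12. n6.pre = 28  [len(d.sig) + 26]
13. n1.sig = -9  [S₂.pre - 37]
14. n1.wid = false  [S₂.sig > 3]
15. n1.cnt = false  [S₂.cnt == true]
16. n1.pre = 26  [26]
17. n0.sig = -9  [S₁.pre - 35]
18. n0.wid = true  [S₁.sig > -10]
19. n0.cnt = true  [true]
20. n0.pre = 2  [S₁.sig + 11]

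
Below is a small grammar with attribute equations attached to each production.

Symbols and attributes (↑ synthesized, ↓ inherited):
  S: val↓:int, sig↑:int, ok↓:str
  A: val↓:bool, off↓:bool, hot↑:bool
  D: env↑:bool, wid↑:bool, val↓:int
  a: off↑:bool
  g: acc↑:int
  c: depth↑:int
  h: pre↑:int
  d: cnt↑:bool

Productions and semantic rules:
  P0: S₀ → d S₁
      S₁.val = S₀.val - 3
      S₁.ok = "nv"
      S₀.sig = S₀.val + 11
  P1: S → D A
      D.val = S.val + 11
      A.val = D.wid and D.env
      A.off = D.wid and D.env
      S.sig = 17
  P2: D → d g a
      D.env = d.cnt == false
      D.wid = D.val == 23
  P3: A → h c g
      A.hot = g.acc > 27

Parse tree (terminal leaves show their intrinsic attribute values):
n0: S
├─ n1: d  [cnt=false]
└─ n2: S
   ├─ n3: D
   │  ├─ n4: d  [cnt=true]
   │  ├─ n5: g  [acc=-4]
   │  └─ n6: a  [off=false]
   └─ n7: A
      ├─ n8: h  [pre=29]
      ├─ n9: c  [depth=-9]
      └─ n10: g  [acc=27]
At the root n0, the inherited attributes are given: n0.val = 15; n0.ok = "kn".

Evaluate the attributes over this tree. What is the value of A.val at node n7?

1. n0.val = 15  [given at root]
2. n0.ok = "kn"  [given at root]
3. n1.cnt = false  [terminal]
4. n2.val = 12  [S₀.val - 3]
5. n2.ok = "nv"  ["nv"]
6. n3.val = 23  [S.val + 11]
7. n4.cnt = true  [terminal]
8. n5.acc = -4  [terminal]
9. n6.off = false  [terminal]
10. n3.env = false  [d.cnt == false]
11. n3.wid = true  [D.val == 23]
12. n7.val = false  [D.wid and D.env]
13. n7.off = false  [D.wid and D.env]
14. n8.pre = 29  [terminal]
15. n9.depth = -9  [terminal]
16. n10.acc = 27  [terminal]
17. n7.hot = false  [g.acc > 27]
18. n2.sig = 17  [17]
19. n0.sig = 26  [S₀.val + 11]

false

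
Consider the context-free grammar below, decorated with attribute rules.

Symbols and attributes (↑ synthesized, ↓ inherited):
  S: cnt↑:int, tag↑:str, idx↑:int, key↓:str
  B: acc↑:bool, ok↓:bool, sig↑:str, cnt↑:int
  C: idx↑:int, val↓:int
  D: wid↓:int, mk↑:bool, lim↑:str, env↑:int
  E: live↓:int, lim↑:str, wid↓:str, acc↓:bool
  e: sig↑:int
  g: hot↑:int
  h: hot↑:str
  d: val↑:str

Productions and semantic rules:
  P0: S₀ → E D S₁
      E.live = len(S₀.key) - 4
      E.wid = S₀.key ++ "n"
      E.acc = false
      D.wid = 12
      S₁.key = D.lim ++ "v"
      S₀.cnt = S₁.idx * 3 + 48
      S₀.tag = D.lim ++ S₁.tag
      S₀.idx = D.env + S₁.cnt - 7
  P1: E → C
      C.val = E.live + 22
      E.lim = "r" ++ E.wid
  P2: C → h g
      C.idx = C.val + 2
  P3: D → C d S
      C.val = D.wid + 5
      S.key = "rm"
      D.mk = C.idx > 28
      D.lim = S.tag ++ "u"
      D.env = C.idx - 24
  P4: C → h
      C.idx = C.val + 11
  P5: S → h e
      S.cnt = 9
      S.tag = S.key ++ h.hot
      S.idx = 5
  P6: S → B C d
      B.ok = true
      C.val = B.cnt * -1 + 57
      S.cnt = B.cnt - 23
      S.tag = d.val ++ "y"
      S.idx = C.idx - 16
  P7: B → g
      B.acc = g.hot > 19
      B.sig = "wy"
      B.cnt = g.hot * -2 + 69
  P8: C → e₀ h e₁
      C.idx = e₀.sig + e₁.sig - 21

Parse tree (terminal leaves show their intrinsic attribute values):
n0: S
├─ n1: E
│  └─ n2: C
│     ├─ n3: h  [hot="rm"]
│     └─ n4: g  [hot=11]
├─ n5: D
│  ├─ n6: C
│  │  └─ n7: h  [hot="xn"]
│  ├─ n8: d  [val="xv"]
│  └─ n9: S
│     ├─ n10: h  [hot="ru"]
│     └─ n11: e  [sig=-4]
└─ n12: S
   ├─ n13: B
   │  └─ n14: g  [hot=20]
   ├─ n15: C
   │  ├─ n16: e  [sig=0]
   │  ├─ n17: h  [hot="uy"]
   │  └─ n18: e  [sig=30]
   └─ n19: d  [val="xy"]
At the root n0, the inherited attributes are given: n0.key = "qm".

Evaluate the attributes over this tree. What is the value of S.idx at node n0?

3

1. n0.key = "qm"  [given at root]
2. n1.live = -2  [len(S₀.key) - 4]
3. n1.wid = "qmn"  [S₀.key ++ "n"]
4. n1.acc = false  [false]
5. n2.val = 20  [E.live + 22]
6. n3.hot = "rm"  [terminal]
7. n4.hot = 11  [terminal]
8. n2.idx = 22  [C.val + 2]
9. n1.lim = "rqmn"  ["r" ++ E.wid]
10. n5.wid = 12  [12]
11. n6.val = 17  [D.wid + 5]
12. n7.hot = "xn"  [terminal]
13. n6.idx = 28  [C.val + 11]
14. n8.val = "xv"  [terminal]
15. n9.key = "rm"  ["rm"]
16. n10.hot = "ru"  [terminal]
17. n11.sig = -4  [terminal]
18. n9.cnt = 9  [9]
19. n9.tag = "rmru"  [S.key ++ h.hot]
20. n9.idx = 5  [5]
21. n5.mk = false  [C.idx > 28]
22. n5.lim = "rmruu"  [S.tag ++ "u"]
23. n5.env = 4  [C.idx - 24]
24. n12.key = "rmruuv"  [D.lim ++ "v"]
25. n13.ok = true  [true]
26. n14.hot = 20  [terminal]
27. n13.acc = true  [g.hot > 19]
28. n13.sig = "wy"  ["wy"]
29. n13.cnt = 29  [g.hot * -2 + 69]
30. n15.val = 28  [B.cnt * -1 + 57]
31. n16.sig = 0  [terminal]
32. n17.hot = "uy"  [terminal]
33. n18.sig = 30  [terminal]
34. n15.idx = 9  [e₀.sig + e₁.sig - 21]
35. n19.val = "xy"  [terminal]
36. n12.cnt = 6  [B.cnt - 23]
37. n12.tag = "xyy"  [d.val ++ "y"]
38. n12.idx = -7  [C.idx - 16]
39. n0.cnt = 27  [S₁.idx * 3 + 48]
40. n0.tag = "rmruuxyy"  [D.lim ++ S₁.tag]
41. n0.idx = 3  [D.env + S₁.cnt - 7]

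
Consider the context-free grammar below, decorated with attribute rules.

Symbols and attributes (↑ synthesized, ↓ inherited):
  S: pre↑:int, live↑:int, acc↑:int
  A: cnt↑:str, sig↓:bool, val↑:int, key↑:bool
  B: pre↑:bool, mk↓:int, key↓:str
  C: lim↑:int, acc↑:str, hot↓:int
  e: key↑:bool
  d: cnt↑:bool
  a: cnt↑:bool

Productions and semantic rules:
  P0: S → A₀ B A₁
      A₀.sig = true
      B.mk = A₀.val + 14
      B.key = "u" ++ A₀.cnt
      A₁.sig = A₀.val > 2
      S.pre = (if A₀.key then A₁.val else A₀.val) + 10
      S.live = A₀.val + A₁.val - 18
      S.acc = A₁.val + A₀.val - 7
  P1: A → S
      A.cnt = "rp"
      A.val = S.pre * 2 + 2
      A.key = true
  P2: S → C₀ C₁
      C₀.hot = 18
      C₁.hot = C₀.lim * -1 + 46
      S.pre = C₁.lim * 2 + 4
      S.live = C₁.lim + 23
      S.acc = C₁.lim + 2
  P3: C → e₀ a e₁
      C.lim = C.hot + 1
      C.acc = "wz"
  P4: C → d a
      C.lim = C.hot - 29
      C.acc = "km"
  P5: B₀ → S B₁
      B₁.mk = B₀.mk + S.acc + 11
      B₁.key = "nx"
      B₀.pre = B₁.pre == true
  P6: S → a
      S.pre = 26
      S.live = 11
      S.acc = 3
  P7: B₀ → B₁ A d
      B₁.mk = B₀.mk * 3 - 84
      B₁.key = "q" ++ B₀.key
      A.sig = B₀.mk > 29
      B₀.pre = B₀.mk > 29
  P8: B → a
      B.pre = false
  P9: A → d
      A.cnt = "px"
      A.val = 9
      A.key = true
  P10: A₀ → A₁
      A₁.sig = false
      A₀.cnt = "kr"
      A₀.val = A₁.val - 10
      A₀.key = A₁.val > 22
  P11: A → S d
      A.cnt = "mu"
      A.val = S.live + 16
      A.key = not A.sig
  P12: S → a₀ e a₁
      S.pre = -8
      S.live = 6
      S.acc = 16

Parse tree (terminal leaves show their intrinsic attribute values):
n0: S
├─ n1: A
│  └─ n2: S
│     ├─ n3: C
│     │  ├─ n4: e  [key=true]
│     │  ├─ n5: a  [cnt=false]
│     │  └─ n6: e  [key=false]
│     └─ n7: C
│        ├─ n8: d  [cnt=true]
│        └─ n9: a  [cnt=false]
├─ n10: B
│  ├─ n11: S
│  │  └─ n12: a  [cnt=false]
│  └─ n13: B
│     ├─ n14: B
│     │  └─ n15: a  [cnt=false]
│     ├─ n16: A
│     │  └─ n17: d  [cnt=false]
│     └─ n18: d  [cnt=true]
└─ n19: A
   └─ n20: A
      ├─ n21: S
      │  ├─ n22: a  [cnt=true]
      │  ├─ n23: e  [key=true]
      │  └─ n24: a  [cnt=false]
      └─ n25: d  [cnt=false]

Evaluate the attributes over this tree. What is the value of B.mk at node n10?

16

1. n1.sig = true  [true]
2. n3.hot = 18  [18]
3. n4.key = true  [terminal]
4. n5.cnt = false  [terminal]
5. n6.key = false  [terminal]
6. n3.lim = 19  [C.hot + 1]
7. n3.acc = "wz"  ["wz"]
8. n7.hot = 27  [C₀.lim * -1 + 46]
9. n8.cnt = true  [terminal]
10. n9.cnt = false  [terminal]
11. n7.lim = -2  [C.hot - 29]
12. n7.acc = "km"  ["km"]
13. n2.pre = 0  [C₁.lim * 2 + 4]
14. n2.live = 21  [C₁.lim + 23]
15. n2.acc = 0  [C₁.lim + 2]
16. n1.cnt = "rp"  ["rp"]
17. n1.val = 2  [S.pre * 2 + 2]
18. n1.key = true  [true]
19. n10.mk = 16  [A₀.val + 14]
20. n10.key = "urp"  ["u" ++ A₀.cnt]
21. n12.cnt = false  [terminal]
22. n11.pre = 26  [26]
23. n11.live = 11  [11]
24. n11.acc = 3  [3]
25. n13.mk = 30  [B₀.mk + S.acc + 11]
26. n13.key = "nx"  ["nx"]
27. n14.mk = 6  [B₀.mk * 3 - 84]
28. n14.key = "qnx"  ["q" ++ B₀.key]
29. n15.cnt = false  [terminal]
30. n14.pre = false  [false]
31. n16.sig = true  [B₀.mk > 29]
32. n17.cnt = false  [terminal]
33. n16.cnt = "px"  ["px"]
34. n16.val = 9  [9]
35. n16.key = true  [true]
36. n18.cnt = true  [terminal]
37. n13.pre = true  [B₀.mk > 29]
38. n10.pre = true  [B₁.pre == true]
39. n19.sig = false  [A₀.val > 2]
40. n20.sig = false  [false]
41. n22.cnt = true  [terminal]
42. n23.key = true  [terminal]
43. n24.cnt = false  [terminal]
44. n21.pre = -8  [-8]
45. n21.live = 6  [6]
46. n21.acc = 16  [16]
47. n25.cnt = false  [terminal]
48. n20.cnt = "mu"  ["mu"]
49. n20.val = 22  [S.live + 16]
50. n20.key = true  [not A.sig]
51. n19.cnt = "kr"  ["kr"]
52. n19.val = 12  [A₁.val - 10]
53. n19.key = false  [A₁.val > 22]
54. n0.pre = 22  [(if A₀.key then A₁.val else A₀.val) + 10]
55. n0.live = -4  [A₀.val + A₁.val - 18]
56. n0.acc = 7  [A₁.val + A₀.val - 7]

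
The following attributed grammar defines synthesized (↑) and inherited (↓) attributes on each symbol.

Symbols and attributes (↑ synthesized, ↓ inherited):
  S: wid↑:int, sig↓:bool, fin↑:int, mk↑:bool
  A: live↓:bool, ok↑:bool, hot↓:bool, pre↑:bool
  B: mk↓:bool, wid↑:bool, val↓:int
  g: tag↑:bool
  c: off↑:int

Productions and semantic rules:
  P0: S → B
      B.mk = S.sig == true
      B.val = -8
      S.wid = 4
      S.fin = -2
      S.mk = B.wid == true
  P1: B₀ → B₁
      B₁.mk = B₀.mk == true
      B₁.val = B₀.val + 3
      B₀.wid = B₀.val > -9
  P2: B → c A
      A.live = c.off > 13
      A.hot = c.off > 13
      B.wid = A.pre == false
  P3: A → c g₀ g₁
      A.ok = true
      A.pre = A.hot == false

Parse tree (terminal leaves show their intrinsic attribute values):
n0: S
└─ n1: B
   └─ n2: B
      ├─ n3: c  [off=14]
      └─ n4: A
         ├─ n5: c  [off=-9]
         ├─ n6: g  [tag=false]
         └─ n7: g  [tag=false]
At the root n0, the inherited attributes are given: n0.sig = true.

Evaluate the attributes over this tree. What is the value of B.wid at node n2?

true

1. n0.sig = true  [given at root]
2. n1.mk = true  [S.sig == true]
3. n1.val = -8  [-8]
4. n2.mk = true  [B₀.mk == true]
5. n2.val = -5  [B₀.val + 3]
6. n3.off = 14  [terminal]
7. n4.live = true  [c.off > 13]
8. n4.hot = true  [c.off > 13]
9. n5.off = -9  [terminal]
10. n6.tag = false  [terminal]
11. n7.tag = false  [terminal]
12. n4.ok = true  [true]
13. n4.pre = false  [A.hot == false]
14. n2.wid = true  [A.pre == false]
15. n1.wid = true  [B₀.val > -9]
16. n0.wid = 4  [4]
17. n0.fin = -2  [-2]
18. n0.mk = true  [B.wid == true]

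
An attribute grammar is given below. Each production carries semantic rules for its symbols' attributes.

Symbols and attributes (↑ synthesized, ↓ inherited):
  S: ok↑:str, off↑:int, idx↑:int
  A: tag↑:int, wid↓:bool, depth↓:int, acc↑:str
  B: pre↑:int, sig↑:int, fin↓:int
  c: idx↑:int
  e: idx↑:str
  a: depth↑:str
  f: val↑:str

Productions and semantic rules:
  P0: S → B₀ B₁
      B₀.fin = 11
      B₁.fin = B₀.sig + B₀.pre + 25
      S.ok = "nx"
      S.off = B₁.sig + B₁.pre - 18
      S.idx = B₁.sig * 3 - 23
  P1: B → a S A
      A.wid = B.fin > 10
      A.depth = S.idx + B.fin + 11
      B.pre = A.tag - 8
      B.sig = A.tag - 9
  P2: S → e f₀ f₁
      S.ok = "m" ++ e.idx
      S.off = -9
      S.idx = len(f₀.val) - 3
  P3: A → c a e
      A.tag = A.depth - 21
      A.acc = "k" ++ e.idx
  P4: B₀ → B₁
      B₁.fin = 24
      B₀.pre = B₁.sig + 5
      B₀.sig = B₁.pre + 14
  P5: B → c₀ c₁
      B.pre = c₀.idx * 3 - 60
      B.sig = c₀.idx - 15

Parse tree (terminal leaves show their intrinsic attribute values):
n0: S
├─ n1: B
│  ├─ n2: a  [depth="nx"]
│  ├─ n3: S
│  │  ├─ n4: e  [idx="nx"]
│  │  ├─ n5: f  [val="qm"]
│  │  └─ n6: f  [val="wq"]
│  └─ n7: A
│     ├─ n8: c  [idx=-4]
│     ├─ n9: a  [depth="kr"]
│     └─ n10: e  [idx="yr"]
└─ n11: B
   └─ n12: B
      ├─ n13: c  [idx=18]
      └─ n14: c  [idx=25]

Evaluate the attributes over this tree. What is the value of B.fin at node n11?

8

1. n1.fin = 11  [11]
2. n2.depth = "nx"  [terminal]
3. n4.idx = "nx"  [terminal]
4. n5.val = "qm"  [terminal]
5. n6.val = "wq"  [terminal]
6. n3.ok = "mnx"  ["m" ++ e.idx]
7. n3.off = -9  [-9]
8. n3.idx = -1  [len(f₀.val) - 3]
9. n7.wid = true  [B.fin > 10]
10. n7.depth = 21  [S.idx + B.fin + 11]
11. n8.idx = -4  [terminal]
12. n9.depth = "kr"  [terminal]
13. n10.idx = "yr"  [terminal]
14. n7.tag = 0  [A.depth - 21]
15. n7.acc = "kyr"  ["k" ++ e.idx]
16. n1.pre = -8  [A.tag - 8]
17. n1.sig = -9  [A.tag - 9]
18. n11.fin = 8  [B₀.sig + B₀.pre + 25]
19. n12.fin = 24  [24]
20. n13.idx = 18  [terminal]
21. n14.idx = 25  [terminal]
22. n12.pre = -6  [c₀.idx * 3 - 60]
23. n12.sig = 3  [c₀.idx - 15]
24. n11.pre = 8  [B₁.sig + 5]
25. n11.sig = 8  [B₁.pre + 14]
26. n0.ok = "nx"  ["nx"]
27. n0.off = -2  [B₁.sig + B₁.pre - 18]
28. n0.idx = 1  [B₁.sig * 3 - 23]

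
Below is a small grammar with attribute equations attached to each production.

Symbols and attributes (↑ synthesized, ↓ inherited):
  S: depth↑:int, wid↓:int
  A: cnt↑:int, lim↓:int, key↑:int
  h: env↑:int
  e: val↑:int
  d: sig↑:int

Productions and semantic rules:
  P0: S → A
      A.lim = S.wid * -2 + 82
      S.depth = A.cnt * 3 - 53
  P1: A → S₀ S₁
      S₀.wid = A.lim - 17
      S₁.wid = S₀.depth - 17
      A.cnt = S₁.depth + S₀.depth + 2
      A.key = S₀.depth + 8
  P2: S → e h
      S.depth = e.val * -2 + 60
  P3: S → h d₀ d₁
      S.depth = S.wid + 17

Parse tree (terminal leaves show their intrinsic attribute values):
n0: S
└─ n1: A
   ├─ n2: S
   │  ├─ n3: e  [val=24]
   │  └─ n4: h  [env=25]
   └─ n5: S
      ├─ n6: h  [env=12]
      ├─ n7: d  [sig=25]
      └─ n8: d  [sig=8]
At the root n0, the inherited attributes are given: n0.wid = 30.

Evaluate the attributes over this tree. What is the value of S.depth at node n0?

25

1. n0.wid = 30  [given at root]
2. n1.lim = 22  [S.wid * -2 + 82]
3. n2.wid = 5  [A.lim - 17]
4. n3.val = 24  [terminal]
5. n4.env = 25  [terminal]
6. n2.depth = 12  [e.val * -2 + 60]
7. n5.wid = -5  [S₀.depth - 17]
8. n6.env = 12  [terminal]
9. n7.sig = 25  [terminal]
10. n8.sig = 8  [terminal]
11. n5.depth = 12  [S.wid + 17]
12. n1.cnt = 26  [S₁.depth + S₀.depth + 2]
13. n1.key = 20  [S₀.depth + 8]
14. n0.depth = 25  [A.cnt * 3 - 53]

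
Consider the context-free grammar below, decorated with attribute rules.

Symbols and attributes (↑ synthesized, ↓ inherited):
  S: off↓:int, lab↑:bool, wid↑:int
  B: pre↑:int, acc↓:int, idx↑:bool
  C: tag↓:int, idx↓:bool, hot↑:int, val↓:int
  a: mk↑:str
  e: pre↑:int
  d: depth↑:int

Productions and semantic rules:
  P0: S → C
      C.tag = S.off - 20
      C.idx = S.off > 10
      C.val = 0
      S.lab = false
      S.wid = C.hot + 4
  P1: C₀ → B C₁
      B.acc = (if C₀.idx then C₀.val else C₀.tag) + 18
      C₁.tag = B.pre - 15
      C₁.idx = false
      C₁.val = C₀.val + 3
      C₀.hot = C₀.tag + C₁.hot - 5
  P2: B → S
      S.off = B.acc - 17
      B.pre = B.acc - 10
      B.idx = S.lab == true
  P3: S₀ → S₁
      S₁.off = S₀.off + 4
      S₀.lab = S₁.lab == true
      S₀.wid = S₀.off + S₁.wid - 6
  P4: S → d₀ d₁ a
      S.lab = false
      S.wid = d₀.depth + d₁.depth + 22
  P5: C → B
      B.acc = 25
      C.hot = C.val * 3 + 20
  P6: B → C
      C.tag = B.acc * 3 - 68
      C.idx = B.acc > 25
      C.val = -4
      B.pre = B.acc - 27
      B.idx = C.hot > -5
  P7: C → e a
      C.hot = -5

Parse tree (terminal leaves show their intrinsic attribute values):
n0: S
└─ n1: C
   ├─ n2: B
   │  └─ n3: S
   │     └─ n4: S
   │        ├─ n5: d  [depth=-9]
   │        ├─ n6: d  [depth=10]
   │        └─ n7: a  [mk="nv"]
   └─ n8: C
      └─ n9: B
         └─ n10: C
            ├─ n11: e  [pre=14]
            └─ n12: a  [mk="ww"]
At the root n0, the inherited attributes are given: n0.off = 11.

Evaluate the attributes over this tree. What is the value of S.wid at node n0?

19

1. n0.off = 11  [given at root]
2. n1.tag = -9  [S.off - 20]
3. n1.idx = true  [S.off > 10]
4. n1.val = 0  [0]
5. n2.acc = 18  [(if C₀.idx then C₀.val else C₀.tag) + 18]
6. n3.off = 1  [B.acc - 17]
7. n4.off = 5  [S₀.off + 4]
8. n5.depth = -9  [terminal]
9. n6.depth = 10  [terminal]
10. n7.mk = "nv"  [terminal]
11. n4.lab = false  [false]
12. n4.wid = 23  [d₀.depth + d₁.depth + 22]
13. n3.lab = false  [S₁.lab == true]
14. n3.wid = 18  [S₀.off + S₁.wid - 6]
15. n2.pre = 8  [B.acc - 10]
16. n2.idx = false  [S.lab == true]
17. n8.tag = -7  [B.pre - 15]
18. n8.idx = false  [false]
19. n8.val = 3  [C₀.val + 3]
20. n9.acc = 25  [25]
21. n10.tag = 7  [B.acc * 3 - 68]
22. n10.idx = false  [B.acc > 25]
23. n10.val = -4  [-4]
24. n11.pre = 14  [terminal]
25. n12.mk = "ww"  [terminal]
26. n10.hot = -5  [-5]
27. n9.pre = -2  [B.acc - 27]
28. n9.idx = false  [C.hot > -5]
29. n8.hot = 29  [C.val * 3 + 20]
30. n1.hot = 15  [C₀.tag + C₁.hot - 5]
31. n0.lab = false  [false]
32. n0.wid = 19  [C.hot + 4]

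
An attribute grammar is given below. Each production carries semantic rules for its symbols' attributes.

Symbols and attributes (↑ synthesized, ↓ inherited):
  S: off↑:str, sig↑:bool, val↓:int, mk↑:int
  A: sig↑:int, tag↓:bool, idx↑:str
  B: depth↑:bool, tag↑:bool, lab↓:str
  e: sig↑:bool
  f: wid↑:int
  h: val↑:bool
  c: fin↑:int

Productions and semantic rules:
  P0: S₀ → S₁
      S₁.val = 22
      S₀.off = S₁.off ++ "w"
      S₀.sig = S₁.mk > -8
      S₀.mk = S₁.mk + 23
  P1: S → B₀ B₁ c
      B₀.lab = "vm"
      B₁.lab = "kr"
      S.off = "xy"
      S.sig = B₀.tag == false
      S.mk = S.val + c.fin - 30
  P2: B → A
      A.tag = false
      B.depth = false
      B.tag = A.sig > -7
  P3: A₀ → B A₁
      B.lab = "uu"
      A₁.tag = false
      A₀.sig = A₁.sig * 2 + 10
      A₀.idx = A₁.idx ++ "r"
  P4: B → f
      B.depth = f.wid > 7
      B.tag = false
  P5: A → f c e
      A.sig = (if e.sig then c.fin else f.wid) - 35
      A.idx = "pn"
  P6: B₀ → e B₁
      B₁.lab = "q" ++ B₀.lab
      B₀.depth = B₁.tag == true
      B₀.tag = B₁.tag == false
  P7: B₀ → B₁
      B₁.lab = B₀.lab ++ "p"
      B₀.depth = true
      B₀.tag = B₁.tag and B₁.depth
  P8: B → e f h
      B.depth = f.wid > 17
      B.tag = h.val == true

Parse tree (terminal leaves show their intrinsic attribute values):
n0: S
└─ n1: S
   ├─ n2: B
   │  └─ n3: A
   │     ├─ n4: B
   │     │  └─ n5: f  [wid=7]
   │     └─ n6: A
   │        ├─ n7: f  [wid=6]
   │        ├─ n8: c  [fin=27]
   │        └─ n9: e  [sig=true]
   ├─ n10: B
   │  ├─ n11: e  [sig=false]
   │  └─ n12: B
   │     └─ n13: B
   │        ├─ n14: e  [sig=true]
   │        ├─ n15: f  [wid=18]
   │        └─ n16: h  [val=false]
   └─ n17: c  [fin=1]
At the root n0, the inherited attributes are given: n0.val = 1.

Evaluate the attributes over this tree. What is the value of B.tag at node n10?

1. n0.val = 1  [given at root]
2. n1.val = 22  [22]
3. n2.lab = "vm"  ["vm"]
4. n3.tag = false  [false]
5. n4.lab = "uu"  ["uu"]
6. n5.wid = 7  [terminal]
7. n4.depth = false  [f.wid > 7]
8. n4.tag = false  [false]
9. n6.tag = false  [false]
10. n7.wid = 6  [terminal]
11. n8.fin = 27  [terminal]
12. n9.sig = true  [terminal]
13. n6.sig = -8  [(if e.sig then c.fin else f.wid) - 35]
14. n6.idx = "pn"  ["pn"]
15. n3.sig = -6  [A₁.sig * 2 + 10]
16. n3.idx = "pnr"  [A₁.idx ++ "r"]
17. n2.depth = false  [false]
18. n2.tag = true  [A.sig > -7]
19. n10.lab = "kr"  ["kr"]
20. n11.sig = false  [terminal]
21. n12.lab = "qkr"  ["q" ++ B₀.lab]
22. n13.lab = "qkrp"  [B₀.lab ++ "p"]
23. n14.sig = true  [terminal]
24. n15.wid = 18  [terminal]
25. n16.val = false  [terminal]
26. n13.depth = true  [f.wid > 17]
27. n13.tag = false  [h.val == true]
28. n12.depth = true  [true]
29. n12.tag = false  [B₁.tag and B₁.depth]
30. n10.depth = false  [B₁.tag == true]
31. n10.tag = true  [B₁.tag == false]
32. n17.fin = 1  [terminal]
33. n1.off = "xy"  ["xy"]
34. n1.sig = false  [B₀.tag == false]
35. n1.mk = -7  [S.val + c.fin - 30]
36. n0.off = "xyw"  [S₁.off ++ "w"]
37. n0.sig = true  [S₁.mk > -8]
38. n0.mk = 16  [S₁.mk + 23]

true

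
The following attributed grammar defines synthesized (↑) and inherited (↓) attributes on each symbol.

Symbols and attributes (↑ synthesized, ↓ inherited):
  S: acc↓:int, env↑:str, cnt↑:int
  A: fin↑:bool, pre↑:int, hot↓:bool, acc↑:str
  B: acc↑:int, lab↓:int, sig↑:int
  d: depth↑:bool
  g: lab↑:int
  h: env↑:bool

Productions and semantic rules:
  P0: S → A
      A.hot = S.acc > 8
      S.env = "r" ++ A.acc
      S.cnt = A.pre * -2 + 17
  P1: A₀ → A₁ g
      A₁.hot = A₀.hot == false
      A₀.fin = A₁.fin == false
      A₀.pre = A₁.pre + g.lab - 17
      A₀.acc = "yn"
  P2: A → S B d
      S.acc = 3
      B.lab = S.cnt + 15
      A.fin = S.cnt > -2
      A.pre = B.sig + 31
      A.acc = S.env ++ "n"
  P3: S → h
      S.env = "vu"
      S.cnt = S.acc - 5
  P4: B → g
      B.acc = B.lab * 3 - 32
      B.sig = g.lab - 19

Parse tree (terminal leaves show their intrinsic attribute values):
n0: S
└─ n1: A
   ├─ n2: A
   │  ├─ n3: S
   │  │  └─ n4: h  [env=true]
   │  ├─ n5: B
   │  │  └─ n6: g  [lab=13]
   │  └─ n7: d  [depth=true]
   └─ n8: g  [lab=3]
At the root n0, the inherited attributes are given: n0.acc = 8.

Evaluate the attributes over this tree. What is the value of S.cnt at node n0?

-5

1. n0.acc = 8  [given at root]
2. n1.hot = false  [S.acc > 8]
3. n2.hot = true  [A₀.hot == false]
4. n3.acc = 3  [3]
5. n4.env = true  [terminal]
6. n3.env = "vu"  ["vu"]
7. n3.cnt = -2  [S.acc - 5]
8. n5.lab = 13  [S.cnt + 15]
9. n6.lab = 13  [terminal]
10. n5.acc = 7  [B.lab * 3 - 32]
11. n5.sig = -6  [g.lab - 19]
12. n7.depth = true  [terminal]
13. n2.fin = false  [S.cnt > -2]
14. n2.pre = 25  [B.sig + 31]
15. n2.acc = "vun"  [S.env ++ "n"]
16. n8.lab = 3  [terminal]
17. n1.fin = true  [A₁.fin == false]
18. n1.pre = 11  [A₁.pre + g.lab - 17]
19. n1.acc = "yn"  ["yn"]
20. n0.env = "ryn"  ["r" ++ A.acc]
21. n0.cnt = -5  [A.pre * -2 + 17]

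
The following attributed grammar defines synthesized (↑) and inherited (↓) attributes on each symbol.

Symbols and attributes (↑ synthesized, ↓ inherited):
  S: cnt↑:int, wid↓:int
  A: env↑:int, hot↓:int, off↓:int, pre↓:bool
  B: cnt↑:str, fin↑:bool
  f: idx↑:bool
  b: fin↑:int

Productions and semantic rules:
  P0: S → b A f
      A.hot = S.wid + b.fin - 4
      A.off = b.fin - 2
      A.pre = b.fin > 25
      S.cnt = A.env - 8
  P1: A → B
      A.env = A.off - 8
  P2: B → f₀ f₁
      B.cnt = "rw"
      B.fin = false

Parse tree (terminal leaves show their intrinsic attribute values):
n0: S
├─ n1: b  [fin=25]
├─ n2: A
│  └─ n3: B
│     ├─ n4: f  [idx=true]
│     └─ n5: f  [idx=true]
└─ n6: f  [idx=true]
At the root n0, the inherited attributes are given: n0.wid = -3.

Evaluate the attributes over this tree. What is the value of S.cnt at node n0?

7

1. n0.wid = -3  [given at root]
2. n1.fin = 25  [terminal]
3. n2.hot = 18  [S.wid + b.fin - 4]
4. n2.off = 23  [b.fin - 2]
5. n2.pre = false  [b.fin > 25]
6. n4.idx = true  [terminal]
7. n5.idx = true  [terminal]
8. n3.cnt = "rw"  ["rw"]
9. n3.fin = false  [false]
10. n2.env = 15  [A.off - 8]
11. n6.idx = true  [terminal]
12. n0.cnt = 7  [A.env - 8]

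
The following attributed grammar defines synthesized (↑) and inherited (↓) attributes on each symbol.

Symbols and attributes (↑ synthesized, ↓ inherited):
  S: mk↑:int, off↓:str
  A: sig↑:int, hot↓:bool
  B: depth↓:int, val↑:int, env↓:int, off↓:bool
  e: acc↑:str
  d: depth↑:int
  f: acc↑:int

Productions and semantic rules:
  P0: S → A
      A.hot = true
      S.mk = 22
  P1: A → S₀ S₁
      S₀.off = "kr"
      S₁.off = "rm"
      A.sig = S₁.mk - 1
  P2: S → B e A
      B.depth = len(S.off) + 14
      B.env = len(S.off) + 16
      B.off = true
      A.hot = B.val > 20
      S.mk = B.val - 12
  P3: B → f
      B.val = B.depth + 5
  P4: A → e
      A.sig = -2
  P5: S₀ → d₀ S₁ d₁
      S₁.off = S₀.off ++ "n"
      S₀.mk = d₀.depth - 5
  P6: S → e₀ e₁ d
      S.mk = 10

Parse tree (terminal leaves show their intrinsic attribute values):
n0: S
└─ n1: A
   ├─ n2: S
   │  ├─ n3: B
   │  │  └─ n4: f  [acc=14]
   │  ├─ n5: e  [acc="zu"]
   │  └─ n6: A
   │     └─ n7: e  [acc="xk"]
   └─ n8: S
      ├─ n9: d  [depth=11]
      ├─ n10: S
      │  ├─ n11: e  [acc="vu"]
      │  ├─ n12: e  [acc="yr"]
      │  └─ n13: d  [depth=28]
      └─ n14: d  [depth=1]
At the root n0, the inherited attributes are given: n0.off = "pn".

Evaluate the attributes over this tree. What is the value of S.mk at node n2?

9

1. n0.off = "pn"  [given at root]
2. n1.hot = true  [true]
3. n2.off = "kr"  ["kr"]
4. n3.depth = 16  [len(S.off) + 14]
5. n3.env = 18  [len(S.off) + 16]
6. n3.off = true  [true]
7. n4.acc = 14  [terminal]
8. n3.val = 21  [B.depth + 5]
9. n5.acc = "zu"  [terminal]
10. n6.hot = true  [B.val > 20]
11. n7.acc = "xk"  [terminal]
12. n6.sig = -2  [-2]
13. n2.mk = 9  [B.val - 12]
14. n8.off = "rm"  ["rm"]
15. n9.depth = 11  [terminal]
16. n10.off = "rmn"  [S₀.off ++ "n"]
17. n11.acc = "vu"  [terminal]
18. n12.acc = "yr"  [terminal]
19. n13.depth = 28  [terminal]
20. n10.mk = 10  [10]
21. n14.depth = 1  [terminal]
22. n8.mk = 6  [d₀.depth - 5]
23. n1.sig = 5  [S₁.mk - 1]
24. n0.mk = 22  [22]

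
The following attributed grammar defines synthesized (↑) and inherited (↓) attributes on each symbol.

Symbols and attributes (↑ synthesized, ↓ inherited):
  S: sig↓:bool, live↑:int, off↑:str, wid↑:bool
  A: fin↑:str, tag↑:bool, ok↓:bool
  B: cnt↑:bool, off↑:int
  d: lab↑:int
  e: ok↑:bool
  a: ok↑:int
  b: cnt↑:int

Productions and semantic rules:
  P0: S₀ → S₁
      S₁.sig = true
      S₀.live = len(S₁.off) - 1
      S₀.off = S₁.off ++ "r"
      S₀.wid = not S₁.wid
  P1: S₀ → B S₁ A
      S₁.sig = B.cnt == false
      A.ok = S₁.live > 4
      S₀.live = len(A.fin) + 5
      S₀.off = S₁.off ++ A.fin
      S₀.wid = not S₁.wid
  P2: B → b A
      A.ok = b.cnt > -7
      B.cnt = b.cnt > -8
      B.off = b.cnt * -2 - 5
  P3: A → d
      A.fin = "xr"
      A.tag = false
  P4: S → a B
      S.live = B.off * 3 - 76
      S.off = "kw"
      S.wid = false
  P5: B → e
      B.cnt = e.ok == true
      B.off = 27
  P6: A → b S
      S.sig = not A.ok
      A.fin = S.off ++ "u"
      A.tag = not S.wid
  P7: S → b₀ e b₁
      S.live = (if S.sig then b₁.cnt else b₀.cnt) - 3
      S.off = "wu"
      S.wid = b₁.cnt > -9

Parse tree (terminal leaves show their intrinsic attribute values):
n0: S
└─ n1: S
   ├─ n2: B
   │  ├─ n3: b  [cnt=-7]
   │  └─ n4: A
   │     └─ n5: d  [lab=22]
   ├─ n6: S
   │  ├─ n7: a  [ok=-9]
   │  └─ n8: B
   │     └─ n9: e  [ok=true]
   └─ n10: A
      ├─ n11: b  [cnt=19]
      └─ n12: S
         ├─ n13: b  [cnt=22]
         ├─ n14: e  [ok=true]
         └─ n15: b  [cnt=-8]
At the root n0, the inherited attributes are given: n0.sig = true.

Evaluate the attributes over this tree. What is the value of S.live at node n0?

1. n0.sig = true  [given at root]
2. n1.sig = true  [true]
3. n3.cnt = -7  [terminal]
4. n4.ok = false  [b.cnt > -7]
5. n5.lab = 22  [terminal]
6. n4.fin = "xr"  ["xr"]
7. n4.tag = false  [false]
8. n2.cnt = true  [b.cnt > -8]
9. n2.off = 9  [b.cnt * -2 - 5]
10. n6.sig = false  [B.cnt == false]
11. n7.ok = -9  [terminal]
12. n9.ok = true  [terminal]
13. n8.cnt = true  [e.ok == true]
14. n8.off = 27  [27]
15. n6.live = 5  [B.off * 3 - 76]
16. n6.off = "kw"  ["kw"]
17. n6.wid = false  [false]
18. n10.ok = true  [S₁.live > 4]
19. n11.cnt = 19  [terminal]
20. n12.sig = false  [not A.ok]
21. n13.cnt = 22  [terminal]
22. n14.ok = true  [terminal]
23. n15.cnt = -8  [terminal]
24. n12.live = 19  [(if S.sig then b₁.cnt else b₀.cnt) - 3]
25. n12.off = "wu"  ["wu"]
26. n12.wid = true  [b₁.cnt > -9]
27. n10.fin = "wuu"  [S.off ++ "u"]
28. n10.tag = false  [not S.wid]
29. n1.live = 8  [len(A.fin) + 5]
30. n1.off = "kwwuu"  [S₁.off ++ A.fin]
31. n1.wid = true  [not S₁.wid]
32. n0.live = 4  [len(S₁.off) - 1]
33. n0.off = "kwwuur"  [S₁.off ++ "r"]
34. n0.wid = false  [not S₁.wid]

4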